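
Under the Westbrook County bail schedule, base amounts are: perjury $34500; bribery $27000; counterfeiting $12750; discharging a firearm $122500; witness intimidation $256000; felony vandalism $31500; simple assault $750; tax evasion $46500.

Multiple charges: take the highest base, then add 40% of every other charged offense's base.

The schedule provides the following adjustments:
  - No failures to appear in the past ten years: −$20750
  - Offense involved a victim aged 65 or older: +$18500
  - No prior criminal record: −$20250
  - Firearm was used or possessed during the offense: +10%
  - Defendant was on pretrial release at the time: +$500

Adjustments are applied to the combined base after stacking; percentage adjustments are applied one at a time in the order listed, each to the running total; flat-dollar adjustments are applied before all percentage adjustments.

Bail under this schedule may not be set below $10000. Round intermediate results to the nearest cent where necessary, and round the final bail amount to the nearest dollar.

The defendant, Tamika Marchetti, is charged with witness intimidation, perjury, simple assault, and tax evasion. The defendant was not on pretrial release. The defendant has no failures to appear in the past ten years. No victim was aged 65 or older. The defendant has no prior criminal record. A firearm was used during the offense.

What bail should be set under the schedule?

Base amounts from the schedule: witness intimidation $256000; perjury $34500; simple assault $750; tax evasion $46500.
Stacking rule: highest base plus 40% of each additional charge. Highest is witness intimidation at $256000. Additional: $34500 × 40% = $13800; $750 × 40% = $300; $46500 × 40% = $18600. Combined base = $256000 + $32700 = $288700.
No failures to appear in the past ten years (−$20750 flat): $288700 − $20750 = $267950.
No prior criminal record (−$20250 flat): $267950 − $20250 = $247700.
Firearm was used or possessed during the offense (+10%): $247700 × 1.1 = $272470.
$272470 is at or above the $10000 minimum.

$272470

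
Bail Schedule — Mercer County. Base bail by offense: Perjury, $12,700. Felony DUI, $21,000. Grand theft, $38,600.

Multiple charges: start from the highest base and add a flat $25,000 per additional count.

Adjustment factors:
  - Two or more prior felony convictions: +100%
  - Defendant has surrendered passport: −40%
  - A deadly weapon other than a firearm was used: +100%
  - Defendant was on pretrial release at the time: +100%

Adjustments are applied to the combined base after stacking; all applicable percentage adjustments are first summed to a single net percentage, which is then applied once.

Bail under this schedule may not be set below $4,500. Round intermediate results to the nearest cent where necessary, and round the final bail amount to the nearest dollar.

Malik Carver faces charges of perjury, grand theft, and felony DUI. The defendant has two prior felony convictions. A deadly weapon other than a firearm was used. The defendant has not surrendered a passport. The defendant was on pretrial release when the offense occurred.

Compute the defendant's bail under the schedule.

Base amounts from the schedule: perjury $12,700; grand theft $38,600; felony DUI $21,000.
Stacking rule: highest base plus $25,000 per additional charge. Highest is grand theft at $38,600; 2 additional charges → +$50,000. Combined base = $88,600.
Net percentage adjustment: +100% +100% +100% = +300%. $88,600 × 4 = $354,400.
$354,400 is at or above the $4,500 minimum.

$354,400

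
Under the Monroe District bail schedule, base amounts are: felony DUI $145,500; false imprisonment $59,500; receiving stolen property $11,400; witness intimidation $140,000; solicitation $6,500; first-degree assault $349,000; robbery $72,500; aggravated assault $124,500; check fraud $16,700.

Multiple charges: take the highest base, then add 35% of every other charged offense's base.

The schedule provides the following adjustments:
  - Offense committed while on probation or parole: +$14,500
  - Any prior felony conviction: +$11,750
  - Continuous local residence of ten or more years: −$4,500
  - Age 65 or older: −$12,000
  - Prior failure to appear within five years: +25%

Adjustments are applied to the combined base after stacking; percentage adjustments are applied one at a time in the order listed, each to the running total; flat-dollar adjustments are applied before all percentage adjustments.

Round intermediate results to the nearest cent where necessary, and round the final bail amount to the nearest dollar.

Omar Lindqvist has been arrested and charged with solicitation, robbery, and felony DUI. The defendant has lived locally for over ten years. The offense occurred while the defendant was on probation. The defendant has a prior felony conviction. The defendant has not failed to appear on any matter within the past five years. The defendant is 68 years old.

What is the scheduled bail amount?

Base amounts from the schedule: solicitation $6,500; robbery $72,500; felony DUI $145,500.
Stacking rule: highest base plus 35% of each additional charge. Highest is felony DUI at $145,500. Additional: $6,500 × 35% = $2,275; $72,500 × 35% = $25,375. Combined base = $145,500 + $27,650 = $173,150.
Offense committed while on probation or parole (+$14,500 flat): $173,150 + $14,500 = $187,650.
Any prior felony conviction (+$11,750 flat): $187,650 + $11,750 = $199,400.
Continuous local residence of ten or more years (−$4,500 flat): $199,400 − $4,500 = $194,900.
Age 65 or older (−$12,000 flat): $194,900 − $12,000 = $182,900.

$182,900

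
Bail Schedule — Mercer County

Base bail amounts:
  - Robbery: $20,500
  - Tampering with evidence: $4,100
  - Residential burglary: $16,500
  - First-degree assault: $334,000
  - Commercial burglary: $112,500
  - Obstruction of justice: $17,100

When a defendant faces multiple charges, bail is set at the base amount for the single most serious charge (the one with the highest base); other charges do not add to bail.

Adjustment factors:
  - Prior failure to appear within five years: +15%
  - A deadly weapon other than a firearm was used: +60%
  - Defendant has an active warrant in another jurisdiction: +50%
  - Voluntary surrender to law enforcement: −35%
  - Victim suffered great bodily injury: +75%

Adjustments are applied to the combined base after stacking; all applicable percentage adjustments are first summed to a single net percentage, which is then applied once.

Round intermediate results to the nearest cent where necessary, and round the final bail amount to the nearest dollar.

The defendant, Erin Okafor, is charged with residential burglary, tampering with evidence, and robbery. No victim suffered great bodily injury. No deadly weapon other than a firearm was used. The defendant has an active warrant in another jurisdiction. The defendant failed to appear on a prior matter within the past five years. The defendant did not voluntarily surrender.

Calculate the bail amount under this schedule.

Base amounts from the schedule: residential burglary $16,500; tampering with evidence $4,100; robbery $20,500.
Stacking rule: use the highest base only. Highest is robbery at $20,500. Combined base = $20,500.
Net percentage adjustment: +15% +50% = +65%. $20,500 × 1.65 = $33,825.

$33,825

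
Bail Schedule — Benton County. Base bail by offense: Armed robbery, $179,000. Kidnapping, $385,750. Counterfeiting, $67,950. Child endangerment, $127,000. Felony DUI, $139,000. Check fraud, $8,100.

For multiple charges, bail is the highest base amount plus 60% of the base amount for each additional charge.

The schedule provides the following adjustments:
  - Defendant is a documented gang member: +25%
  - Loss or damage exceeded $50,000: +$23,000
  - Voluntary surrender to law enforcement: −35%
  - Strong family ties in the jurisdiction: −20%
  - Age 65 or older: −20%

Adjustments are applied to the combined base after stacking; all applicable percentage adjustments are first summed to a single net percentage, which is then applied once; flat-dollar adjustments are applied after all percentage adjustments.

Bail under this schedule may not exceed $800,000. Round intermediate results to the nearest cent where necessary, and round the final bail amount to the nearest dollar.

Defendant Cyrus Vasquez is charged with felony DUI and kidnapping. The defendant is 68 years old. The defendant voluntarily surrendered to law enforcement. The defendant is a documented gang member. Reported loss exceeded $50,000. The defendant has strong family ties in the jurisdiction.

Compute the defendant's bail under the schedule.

$257,575

Base amounts from the schedule: felony DUI $139,000; kidnapping $385,750.
Stacking rule: highest base plus 60% of each additional charge. Highest is kidnapping at $385,750. Additional: $139,000 × 60% = $83,400. Combined base = $385,750 + $83,400 = $469,150.
Net percentage adjustment: +25% −35% −20% −20% = −50%. $469,150 × 0.5 = $234,575.
Loss or damage exceeded $50,000 (+$23,000 flat): $234,575 + $23,000 = $257,575.
$257,575 is within the $800,000 maximum.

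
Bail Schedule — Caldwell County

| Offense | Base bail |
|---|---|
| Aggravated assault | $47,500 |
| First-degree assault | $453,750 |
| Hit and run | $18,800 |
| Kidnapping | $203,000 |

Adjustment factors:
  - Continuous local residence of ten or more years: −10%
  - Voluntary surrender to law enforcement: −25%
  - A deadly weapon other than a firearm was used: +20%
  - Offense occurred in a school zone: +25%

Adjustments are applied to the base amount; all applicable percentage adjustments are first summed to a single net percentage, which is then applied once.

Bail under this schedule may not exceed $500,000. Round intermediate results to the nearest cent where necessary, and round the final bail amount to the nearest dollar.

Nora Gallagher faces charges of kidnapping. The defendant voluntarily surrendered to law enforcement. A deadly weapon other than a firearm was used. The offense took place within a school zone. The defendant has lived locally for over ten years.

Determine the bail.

Base amounts from the schedule: kidnapping $203,000.
Single charge. Combined base = $203,000.
Net percentage adjustment: −10% −25% +20% +25% = +10%. $203,000 × 1.1 = $223,300.
$223,300 is within the $500,000 maximum.

$223,300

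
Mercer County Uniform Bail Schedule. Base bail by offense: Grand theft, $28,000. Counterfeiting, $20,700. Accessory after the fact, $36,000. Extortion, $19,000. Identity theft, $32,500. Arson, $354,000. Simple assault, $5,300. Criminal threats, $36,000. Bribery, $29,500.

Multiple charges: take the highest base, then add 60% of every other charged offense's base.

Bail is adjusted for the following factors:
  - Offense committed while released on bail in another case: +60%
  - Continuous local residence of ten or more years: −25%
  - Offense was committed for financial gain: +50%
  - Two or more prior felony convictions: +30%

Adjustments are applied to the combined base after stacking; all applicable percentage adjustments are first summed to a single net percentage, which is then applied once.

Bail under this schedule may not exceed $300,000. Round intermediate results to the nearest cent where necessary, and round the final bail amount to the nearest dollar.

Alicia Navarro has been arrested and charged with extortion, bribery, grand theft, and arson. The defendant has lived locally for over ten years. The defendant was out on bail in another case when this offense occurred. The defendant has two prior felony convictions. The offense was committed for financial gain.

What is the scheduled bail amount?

Base amounts from the schedule: extortion $19,000; bribery $29,500; grand theft $28,000; arson $354,000.
Stacking rule: highest base plus 60% of each additional charge. Highest is arson at $354,000. Additional: $19,000 × 60% = $11,400; $29,500 × 60% = $17,700; $28,000 × 60% = $16,800. Combined base = $354,000 + $45,900 = $399,900.
Net percentage adjustment: +60% −25% +50% +30% = +115%. $399,900 × 2.15 = $859,785.
Result $859,785 exceeds the maximum of $300,000; bail is capped at $300,000.

$300,000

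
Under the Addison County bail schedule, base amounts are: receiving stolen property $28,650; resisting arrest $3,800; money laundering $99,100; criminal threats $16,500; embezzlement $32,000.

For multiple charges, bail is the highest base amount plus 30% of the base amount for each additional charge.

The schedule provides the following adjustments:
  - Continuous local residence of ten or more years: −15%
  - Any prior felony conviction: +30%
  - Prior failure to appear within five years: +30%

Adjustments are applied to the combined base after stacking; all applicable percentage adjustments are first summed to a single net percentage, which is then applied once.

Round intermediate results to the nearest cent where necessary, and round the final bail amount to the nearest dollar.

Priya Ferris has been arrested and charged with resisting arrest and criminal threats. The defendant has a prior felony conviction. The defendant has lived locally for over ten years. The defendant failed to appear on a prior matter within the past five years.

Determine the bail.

$25,578

Base amounts from the schedule: resisting arrest $3,800; criminal threats $16,500.
Stacking rule: highest base plus 30% of each additional charge. Highest is criminal threats at $16,500. Additional: $3,800 × 30% = $1,140. Combined base = $16,500 + $1,140 = $17,640.
Net percentage adjustment: −15% +30% +30% = +45%. $17,640 × 1.45 = $25,578.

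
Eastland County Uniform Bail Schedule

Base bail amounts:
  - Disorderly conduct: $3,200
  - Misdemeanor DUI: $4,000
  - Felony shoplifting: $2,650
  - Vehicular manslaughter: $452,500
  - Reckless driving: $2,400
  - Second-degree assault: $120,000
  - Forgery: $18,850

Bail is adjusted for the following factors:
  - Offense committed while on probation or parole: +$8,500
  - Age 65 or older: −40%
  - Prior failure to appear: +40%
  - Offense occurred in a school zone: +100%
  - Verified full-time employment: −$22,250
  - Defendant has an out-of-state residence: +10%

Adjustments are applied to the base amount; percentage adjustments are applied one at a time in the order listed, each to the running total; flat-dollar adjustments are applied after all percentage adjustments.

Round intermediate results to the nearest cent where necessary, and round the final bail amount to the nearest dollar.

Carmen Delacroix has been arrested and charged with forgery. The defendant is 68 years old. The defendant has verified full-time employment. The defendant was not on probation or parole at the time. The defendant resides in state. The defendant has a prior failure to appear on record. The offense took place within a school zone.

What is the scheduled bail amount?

Base amounts from the schedule: forgery $18,850.
Single charge. Combined base = $18,850.
Age 65 or older (−40%): $18,850 × 0.6 = $11,310.
Prior failure to appear (+40%): $11,310 × 1.4 = $15,834.
Offense occurred in a school zone (+100%): $15,834 × 2 = $31,668.
Verified full-time employment (−$22,250 flat): $31,668 − $22,250 = $9,418.

$9,418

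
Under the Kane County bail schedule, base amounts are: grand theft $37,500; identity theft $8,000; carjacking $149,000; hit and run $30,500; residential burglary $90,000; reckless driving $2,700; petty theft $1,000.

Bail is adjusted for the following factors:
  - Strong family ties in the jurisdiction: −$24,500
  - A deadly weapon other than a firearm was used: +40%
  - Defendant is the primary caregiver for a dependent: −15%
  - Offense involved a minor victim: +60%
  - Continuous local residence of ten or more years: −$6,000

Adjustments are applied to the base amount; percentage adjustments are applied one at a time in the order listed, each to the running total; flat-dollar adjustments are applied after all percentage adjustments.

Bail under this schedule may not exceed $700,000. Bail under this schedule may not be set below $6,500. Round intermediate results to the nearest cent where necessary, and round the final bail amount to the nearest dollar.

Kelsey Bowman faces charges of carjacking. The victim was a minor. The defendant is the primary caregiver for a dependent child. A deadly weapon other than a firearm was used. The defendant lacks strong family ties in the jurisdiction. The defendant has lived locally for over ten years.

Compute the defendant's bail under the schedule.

$277,696

Base amounts from the schedule: carjacking $149,000.
Single charge. Combined base = $149,000.
A deadly weapon other than a firearm was used (+40%): $149,000 × 1.4 = $208,600.
Defendant is the primary caregiver for a dependent (−15%): $208,600 × 0.85 = $177,310.
Offense involved a minor victim (+60%): $177,310 × 1.6 = $283,696.
Continuous local residence of ten or more years (−$6,000 flat): $283,696 − $6,000 = $277,696.
$277,696 is within the $700,000 maximum.
$277,696 is at or above the $6,500 minimum.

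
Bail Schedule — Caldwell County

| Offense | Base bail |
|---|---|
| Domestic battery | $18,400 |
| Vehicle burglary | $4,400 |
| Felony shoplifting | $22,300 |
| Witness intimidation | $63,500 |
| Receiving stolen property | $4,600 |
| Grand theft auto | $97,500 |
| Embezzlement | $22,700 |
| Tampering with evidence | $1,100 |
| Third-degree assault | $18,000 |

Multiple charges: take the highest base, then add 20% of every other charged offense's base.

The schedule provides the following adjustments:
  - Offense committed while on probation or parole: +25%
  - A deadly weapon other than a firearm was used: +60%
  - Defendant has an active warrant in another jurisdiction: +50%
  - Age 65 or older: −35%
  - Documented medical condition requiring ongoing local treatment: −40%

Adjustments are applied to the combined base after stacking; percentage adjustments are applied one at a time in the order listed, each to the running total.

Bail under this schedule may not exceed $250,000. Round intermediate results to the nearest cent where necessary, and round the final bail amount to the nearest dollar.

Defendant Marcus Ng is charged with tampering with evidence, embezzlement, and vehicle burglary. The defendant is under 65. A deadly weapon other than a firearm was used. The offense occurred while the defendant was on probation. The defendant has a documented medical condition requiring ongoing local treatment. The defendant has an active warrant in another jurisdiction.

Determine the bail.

$42,840

Base amounts from the schedule: tampering with evidence $1,100; embezzlement $22,700; vehicle burglary $4,400.
Stacking rule: highest base plus 20% of each additional charge. Highest is embezzlement at $22,700. Additional: $1,100 × 20% = $220; $4,400 × 20% = $880. Combined base = $22,700 + $1,100 = $23,800.
Offense committed while on probation or parole (+25%): $23,800 × 1.25 = $29,750.
A deadly weapon other than a firearm was used (+60%): $29,750 × 1.6 = $47,600.
Defendant has an active warrant in another jurisdiction (+50%): $47,600 × 1.5 = $71,400.
Documented medical condition requiring ongoing local treatment (−40%): $71,400 × 0.6 = $42,840.
$42,840 is within the $250,000 maximum.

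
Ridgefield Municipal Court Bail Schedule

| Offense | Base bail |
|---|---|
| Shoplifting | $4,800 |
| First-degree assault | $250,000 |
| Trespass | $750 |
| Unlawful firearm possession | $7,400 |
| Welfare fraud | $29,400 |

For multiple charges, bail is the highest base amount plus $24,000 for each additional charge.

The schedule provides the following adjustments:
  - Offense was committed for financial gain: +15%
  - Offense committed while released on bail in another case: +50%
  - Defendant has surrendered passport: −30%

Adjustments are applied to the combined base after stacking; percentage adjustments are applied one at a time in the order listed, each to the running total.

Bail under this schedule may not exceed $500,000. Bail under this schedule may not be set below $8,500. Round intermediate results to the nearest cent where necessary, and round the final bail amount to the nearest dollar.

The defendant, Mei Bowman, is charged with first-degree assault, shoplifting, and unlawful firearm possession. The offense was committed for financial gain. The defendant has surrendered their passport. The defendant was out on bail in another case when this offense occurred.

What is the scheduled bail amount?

Base amounts from the schedule: first-degree assault $250,000; shoplifting $4,800; unlawful firearm possession $7,400.
Stacking rule: highest base plus $24,000 per additional charge. Highest is first-degree assault at $250,000; 2 additional charges → +$48,000. Combined base = $298,000.
Offense was committed for financial gain (+15%): $298,000 × 1.15 = $342,700.
Offense committed while released on bail in another case (+50%): $342,700 × 1.5 = $514,050.
Defendant has surrendered passport (−30%): $514,050 × 0.7 = $359,835.
$359,835 is within the $500,000 maximum.
$359,835 is at or above the $8,500 minimum.

$359,835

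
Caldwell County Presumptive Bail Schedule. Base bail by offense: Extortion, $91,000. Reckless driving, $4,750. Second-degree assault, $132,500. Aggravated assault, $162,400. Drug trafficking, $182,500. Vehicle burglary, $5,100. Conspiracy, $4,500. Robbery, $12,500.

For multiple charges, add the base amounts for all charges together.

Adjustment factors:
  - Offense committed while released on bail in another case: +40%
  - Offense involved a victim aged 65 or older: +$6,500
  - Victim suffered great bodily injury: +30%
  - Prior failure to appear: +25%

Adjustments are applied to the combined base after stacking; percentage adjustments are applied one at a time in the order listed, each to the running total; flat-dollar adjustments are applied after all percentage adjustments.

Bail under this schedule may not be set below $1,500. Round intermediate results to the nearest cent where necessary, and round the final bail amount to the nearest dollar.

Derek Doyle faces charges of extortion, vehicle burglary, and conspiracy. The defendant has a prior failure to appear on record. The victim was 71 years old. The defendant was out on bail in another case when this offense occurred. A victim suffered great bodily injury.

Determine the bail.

$235,365

Base amounts from the schedule: extortion $91,000; vehicle burglary $5,100; conspiracy $4,500.
Stacking rule: sum of all bases. $91,000 + $5,100 + $4,500 = $100,600.
Offense committed while released on bail in another case (+40%): $100,600 × 1.4 = $140,840.
Victim suffered great bodily injury (+30%): $140,840 × 1.3 = $183,092.
Prior failure to appear (+25%): $183,092 × 1.25 = $228,865.
Offense involved a victim aged 65 or older (+$6,500 flat): $228,865 + $6,500 = $235,365.
$235,365 is at or above the $1,500 minimum.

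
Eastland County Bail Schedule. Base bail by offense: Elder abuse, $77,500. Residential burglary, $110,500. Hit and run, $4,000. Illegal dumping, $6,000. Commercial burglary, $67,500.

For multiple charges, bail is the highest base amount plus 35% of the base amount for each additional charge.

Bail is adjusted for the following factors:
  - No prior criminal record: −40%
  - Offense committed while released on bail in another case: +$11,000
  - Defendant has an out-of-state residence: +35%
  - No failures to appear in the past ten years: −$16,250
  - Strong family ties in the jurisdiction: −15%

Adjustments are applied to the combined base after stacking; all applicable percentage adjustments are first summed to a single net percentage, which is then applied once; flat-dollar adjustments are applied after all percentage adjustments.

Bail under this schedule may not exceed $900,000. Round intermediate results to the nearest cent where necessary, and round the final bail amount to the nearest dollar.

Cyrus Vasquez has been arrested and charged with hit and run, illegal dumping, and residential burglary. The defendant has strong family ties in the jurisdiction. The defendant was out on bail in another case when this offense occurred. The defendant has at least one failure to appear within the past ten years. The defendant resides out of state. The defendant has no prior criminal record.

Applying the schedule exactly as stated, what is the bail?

$102,200

Base amounts from the schedule: hit and run $4,000; illegal dumping $6,000; residential burglary $110,500.
Stacking rule: highest base plus 35% of each additional charge. Highest is residential burglary at $110,500. Additional: $4,000 × 35% = $1,400; $6,000 × 35% = $2,100. Combined base = $110,500 + $3,500 = $114,000.
Net percentage adjustment: −40% +35% −15% = −20%. $114,000 × 0.8 = $91,200.
Offense committed while released on bail in another case (+$11,000 flat): $91,200 + $11,000 = $102,200.
$102,200 is within the $900,000 maximum.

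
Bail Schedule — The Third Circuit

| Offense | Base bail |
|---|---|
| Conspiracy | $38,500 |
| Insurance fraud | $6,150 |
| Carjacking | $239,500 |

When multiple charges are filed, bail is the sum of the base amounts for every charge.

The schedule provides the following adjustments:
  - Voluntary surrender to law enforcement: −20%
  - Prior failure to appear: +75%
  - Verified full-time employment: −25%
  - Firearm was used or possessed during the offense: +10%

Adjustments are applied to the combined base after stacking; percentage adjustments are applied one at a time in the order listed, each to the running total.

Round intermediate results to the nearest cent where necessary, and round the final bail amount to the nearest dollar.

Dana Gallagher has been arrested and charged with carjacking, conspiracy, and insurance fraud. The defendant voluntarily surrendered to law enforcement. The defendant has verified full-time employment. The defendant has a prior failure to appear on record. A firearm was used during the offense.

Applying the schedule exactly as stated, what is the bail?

Base amounts from the schedule: carjacking $239,500; conspiracy $38,500; insurance fraud $6,150.
Stacking rule: sum of all bases. $239,500 + $38,500 + $6,150 = $284,150.
Voluntary surrender to law enforcement (−20%): $284,150 × 0.8 = $227,320.
Prior failure to appear (+75%): $227,320 × 1.75 = $397,810.
Verified full-time employment (−25%): $397,810 × 0.75 = $298,357.50.
Firearm was used or possessed during the offense (+10%): $298,357.50 × 1.1 = $328,193.25.
Rounded to the nearest dollar: $328,193.

$328,193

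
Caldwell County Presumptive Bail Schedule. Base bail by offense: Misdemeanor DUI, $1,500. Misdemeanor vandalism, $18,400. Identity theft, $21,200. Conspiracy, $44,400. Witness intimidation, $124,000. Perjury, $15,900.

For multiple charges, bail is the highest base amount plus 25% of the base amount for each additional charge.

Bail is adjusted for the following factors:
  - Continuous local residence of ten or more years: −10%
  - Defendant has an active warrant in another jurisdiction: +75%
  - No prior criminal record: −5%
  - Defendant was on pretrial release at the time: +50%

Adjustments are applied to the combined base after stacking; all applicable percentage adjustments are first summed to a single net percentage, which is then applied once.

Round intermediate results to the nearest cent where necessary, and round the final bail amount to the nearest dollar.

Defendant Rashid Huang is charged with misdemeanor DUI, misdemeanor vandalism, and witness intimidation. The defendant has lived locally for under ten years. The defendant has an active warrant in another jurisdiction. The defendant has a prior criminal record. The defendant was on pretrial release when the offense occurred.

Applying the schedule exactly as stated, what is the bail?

$290,194

Base amounts from the schedule: misdemeanor DUI $1,500; misdemeanor vandalism $18,400; witness intimidation $124,000.
Stacking rule: highest base plus 25% of each additional charge. Highest is witness intimidation at $124,000. Additional: $1,500 × 25% = $375; $18,400 × 25% = $4,600. Combined base = $124,000 + $4,975 = $128,975.
Net percentage adjustment: +75% +50% = +125%. $128,975 × 2.25 = $290,193.75.
Rounded to the nearest dollar: $290,194.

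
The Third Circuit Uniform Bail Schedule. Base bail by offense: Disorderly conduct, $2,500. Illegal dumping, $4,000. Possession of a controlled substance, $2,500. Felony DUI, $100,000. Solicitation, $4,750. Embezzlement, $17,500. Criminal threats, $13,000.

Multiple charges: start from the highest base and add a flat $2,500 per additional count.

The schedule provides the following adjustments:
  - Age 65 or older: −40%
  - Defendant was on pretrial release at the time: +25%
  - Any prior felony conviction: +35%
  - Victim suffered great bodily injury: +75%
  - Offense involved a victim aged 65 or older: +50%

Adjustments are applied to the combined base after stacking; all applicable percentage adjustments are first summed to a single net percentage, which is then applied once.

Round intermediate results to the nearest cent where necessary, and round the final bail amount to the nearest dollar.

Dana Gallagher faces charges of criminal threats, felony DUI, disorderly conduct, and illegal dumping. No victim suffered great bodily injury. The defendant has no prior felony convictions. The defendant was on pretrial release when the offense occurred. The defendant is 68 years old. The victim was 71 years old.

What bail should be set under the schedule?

$145,125

Base amounts from the schedule: criminal threats $13,000; felony DUI $100,000; disorderly conduct $2,500; illegal dumping $4,000.
Stacking rule: highest base plus $2,500 per additional charge. Highest is felony DUI at $100,000; 3 additional charges → +$7,500. Combined base = $107,500.
Net percentage adjustment: −40% +25% +50% = +35%. $107,500 × 1.35 = $145,125.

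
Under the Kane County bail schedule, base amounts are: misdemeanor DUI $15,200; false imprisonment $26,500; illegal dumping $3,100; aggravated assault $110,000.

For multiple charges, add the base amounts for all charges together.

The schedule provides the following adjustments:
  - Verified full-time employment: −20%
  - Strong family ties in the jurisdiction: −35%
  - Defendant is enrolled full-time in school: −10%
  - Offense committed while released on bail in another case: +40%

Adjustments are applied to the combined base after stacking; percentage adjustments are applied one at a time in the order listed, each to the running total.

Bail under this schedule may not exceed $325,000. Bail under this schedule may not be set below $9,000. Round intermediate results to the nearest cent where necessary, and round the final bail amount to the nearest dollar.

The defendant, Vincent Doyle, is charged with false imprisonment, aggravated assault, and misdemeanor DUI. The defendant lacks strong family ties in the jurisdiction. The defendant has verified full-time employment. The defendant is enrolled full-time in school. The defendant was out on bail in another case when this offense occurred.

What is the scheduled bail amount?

Base amounts from the schedule: false imprisonment $26,500; aggravated assault $110,000; misdemeanor DUI $15,200.
Stacking rule: sum of all bases. $26,500 + $110,000 + $15,200 = $151,700.
Verified full-time employment (−20%): $151,700 × 0.8 = $121,360.
Defendant is enrolled full-time in school (−10%): $121,360 × 0.9 = $109,224.
Offense committed while released on bail in another case (+40%): $109,224 × 1.4 = $152,913.60.
$152,913.60 is within the $325,000 maximum.
$152,913.60 is at or above the $9,000 minimum.
Rounded to the nearest dollar: $152,914.

$152,914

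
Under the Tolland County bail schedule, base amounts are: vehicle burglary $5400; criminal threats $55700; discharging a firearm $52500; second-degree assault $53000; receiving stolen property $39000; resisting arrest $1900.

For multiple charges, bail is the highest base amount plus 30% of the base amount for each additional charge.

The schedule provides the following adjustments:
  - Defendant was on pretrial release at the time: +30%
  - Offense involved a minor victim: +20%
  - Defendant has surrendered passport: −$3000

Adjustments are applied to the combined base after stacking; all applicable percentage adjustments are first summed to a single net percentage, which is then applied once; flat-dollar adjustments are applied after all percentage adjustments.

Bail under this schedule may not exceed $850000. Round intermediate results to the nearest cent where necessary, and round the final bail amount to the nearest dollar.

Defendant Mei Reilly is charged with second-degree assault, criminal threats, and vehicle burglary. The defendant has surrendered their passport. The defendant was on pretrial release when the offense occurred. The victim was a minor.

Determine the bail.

Base amounts from the schedule: second-degree assault $53000; criminal threats $55700; vehicle burglary $5400.
Stacking rule: highest base plus 30% of each additional charge. Highest is criminal threats at $55700. Additional: $53000 × 30% = $15900; $5400 × 30% = $1620. Combined base = $55700 + $17520 = $73220.
Net percentage adjustment: +30% +20% = +50%. $73220 × 1.5 = $109830.
Defendant has surrendered passport (−$3000 flat): $109830 − $3000 = $106830.
$106830 is within the $850000 maximum.

$106830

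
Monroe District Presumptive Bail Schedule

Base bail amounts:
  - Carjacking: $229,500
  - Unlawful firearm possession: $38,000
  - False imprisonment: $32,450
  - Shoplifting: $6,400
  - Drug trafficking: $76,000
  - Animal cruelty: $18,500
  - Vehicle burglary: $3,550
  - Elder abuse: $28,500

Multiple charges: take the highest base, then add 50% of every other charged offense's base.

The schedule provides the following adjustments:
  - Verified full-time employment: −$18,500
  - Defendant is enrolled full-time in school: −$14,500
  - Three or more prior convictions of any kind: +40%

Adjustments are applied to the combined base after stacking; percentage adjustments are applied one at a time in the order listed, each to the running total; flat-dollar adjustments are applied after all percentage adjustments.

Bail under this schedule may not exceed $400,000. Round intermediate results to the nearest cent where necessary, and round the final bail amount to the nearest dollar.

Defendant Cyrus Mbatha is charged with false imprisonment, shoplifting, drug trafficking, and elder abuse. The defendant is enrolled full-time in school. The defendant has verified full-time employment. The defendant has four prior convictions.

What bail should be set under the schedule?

Base amounts from the schedule: false imprisonment $32,450; shoplifting $6,400; drug trafficking $76,000; elder abuse $28,500.
Stacking rule: highest base plus 50% of each additional charge. Highest is drug trafficking at $76,000. Additional: $32,450 × 50% = $16,225; $6,400 × 50% = $3,200; $28,500 × 50% = $14,250. Combined base = $76,000 + $33,675 = $109,675.
Three or more prior convictions of any kind (+40%): $109,675 × 1.4 = $153,545.
Verified full-time employment (−$18,500 flat): $153,545 − $18,500 = $135,045.
Defendant is enrolled full-time in school (−$14,500 flat): $135,045 − $14,500 = $120,545.
$120,545 is within the $400,000 maximum.

$120,545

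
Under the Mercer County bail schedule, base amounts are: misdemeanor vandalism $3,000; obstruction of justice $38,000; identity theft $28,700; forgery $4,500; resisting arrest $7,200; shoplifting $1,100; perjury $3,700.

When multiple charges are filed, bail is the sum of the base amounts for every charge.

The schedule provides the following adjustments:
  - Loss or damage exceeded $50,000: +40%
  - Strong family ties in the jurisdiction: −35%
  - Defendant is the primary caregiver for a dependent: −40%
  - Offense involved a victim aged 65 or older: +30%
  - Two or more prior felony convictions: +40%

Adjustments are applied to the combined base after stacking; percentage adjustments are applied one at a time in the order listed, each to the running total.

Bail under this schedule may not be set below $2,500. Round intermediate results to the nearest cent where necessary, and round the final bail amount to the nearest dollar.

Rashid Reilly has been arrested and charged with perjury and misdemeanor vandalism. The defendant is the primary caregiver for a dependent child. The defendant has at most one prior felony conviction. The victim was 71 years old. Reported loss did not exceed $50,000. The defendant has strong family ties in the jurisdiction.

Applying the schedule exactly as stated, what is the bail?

Base amounts from the schedule: perjury $3,700; misdemeanor vandalism $3,000.
Stacking rule: sum of all bases. $3,700 + $3,000 = $6,700.
Strong family ties in the jurisdiction (−35%): $6,700 × 0.65 = $4,355.
Defendant is the primary caregiver for a dependent (−40%): $4,355 × 0.6 = $2,613.
Offense involved a victim aged 65 or older (+30%): $2,613 × 1.3 = $3,396.90.
$3,396.90 is at or above the $2,500 minimum.
Rounded to the nearest dollar: $3,397.

$3,397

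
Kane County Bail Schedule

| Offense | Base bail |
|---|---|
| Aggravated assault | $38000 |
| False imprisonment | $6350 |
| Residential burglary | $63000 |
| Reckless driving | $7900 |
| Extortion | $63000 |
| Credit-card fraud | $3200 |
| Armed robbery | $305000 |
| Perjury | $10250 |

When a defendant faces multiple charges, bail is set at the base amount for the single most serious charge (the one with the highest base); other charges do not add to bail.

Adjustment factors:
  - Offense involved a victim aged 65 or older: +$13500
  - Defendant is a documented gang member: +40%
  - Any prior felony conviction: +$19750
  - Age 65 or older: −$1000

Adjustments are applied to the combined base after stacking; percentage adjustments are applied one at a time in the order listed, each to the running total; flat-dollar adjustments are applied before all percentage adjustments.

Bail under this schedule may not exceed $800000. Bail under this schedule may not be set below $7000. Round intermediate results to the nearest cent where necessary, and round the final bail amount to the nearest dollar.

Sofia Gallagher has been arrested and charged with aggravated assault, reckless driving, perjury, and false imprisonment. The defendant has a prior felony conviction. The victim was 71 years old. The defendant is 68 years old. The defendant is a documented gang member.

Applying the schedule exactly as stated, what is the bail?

Base amounts from the schedule: aggravated assault $38000; reckless driving $7900; perjury $10250; false imprisonment $6350.
Stacking rule: use the highest base only. Highest is aggravated assault at $38000. Combined base = $38000.
Offense involved a victim aged 65 or older (+$13500 flat): $38000 + $13500 = $51500.
Any prior felony conviction (+$19750 flat): $51500 + $19750 = $71250.
Age 65 or older (−$1000 flat): $71250 − $1000 = $70250.
Defendant is a documented gang member (+40%): $70250 × 1.4 = $98350.
$98350 is within the $800000 maximum.
$98350 is at or above the $7000 minimum.

$98350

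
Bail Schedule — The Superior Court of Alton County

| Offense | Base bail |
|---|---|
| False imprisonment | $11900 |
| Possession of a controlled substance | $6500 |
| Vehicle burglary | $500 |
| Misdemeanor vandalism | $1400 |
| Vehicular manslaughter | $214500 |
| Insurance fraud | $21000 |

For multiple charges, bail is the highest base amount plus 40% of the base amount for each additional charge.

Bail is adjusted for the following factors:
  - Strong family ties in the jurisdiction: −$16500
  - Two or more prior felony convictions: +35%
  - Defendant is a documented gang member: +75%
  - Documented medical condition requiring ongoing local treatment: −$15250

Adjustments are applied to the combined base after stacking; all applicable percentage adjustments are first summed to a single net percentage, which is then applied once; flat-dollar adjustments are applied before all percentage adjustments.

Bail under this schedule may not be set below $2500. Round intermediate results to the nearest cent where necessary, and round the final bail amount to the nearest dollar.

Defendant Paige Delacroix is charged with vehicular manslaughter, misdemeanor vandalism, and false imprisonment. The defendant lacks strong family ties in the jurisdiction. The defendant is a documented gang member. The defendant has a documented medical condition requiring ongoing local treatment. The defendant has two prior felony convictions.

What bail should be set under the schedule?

Base amounts from the schedule: vehicular manslaughter $214500; misdemeanor vandalism $1400; false imprisonment $11900.
Stacking rule: highest base plus 40% of each additional charge. Highest is vehicular manslaughter at $214500. Additional: $1400 × 40% = $560; $11900 × 40% = $4760. Combined base = $214500 + $5320 = $219820.
Documented medical condition requiring ongoing local treatment (−$15250 flat): $219820 − $15250 = $204570.
Net percentage adjustment: +35% +75% = +110%. $204570 × 2.1 = $429597.
$429597 is at or above the $2500 minimum.

$429597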